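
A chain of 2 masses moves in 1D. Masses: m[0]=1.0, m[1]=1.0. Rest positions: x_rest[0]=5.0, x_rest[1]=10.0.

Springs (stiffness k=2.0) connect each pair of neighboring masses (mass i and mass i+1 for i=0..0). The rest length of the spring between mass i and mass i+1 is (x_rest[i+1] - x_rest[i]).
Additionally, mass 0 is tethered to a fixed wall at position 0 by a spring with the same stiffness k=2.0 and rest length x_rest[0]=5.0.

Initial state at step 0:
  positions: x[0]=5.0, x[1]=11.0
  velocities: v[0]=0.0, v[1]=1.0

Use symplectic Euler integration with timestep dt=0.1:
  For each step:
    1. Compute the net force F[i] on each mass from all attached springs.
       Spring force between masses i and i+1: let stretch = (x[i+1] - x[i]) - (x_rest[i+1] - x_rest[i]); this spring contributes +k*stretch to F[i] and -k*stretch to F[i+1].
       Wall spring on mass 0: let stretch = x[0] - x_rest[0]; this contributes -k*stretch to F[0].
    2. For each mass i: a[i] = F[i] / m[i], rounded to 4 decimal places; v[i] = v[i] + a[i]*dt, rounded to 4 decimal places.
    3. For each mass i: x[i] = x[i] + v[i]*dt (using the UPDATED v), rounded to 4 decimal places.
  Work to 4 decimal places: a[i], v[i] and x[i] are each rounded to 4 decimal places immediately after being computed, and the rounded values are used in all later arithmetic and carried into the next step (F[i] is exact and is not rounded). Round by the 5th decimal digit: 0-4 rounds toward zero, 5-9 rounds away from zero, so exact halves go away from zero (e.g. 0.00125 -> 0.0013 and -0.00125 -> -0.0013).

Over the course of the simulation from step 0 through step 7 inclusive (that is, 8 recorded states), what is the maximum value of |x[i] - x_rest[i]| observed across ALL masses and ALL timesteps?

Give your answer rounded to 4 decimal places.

Step 0: x=[5.0000 11.0000] v=[0.0000 1.0000]
Step 1: x=[5.0200 11.0800] v=[0.2000 0.8000]
Step 2: x=[5.0608 11.1388] v=[0.4080 0.5880]
Step 3: x=[5.1219 11.1760] v=[0.6114 0.3724]
Step 4: x=[5.2017 11.1922] v=[0.7978 0.1616]
Step 5: x=[5.2973 11.1886] v=[0.9556 -0.0365]
Step 6: x=[5.4047 11.1671] v=[1.0744 -0.2148]
Step 7: x=[5.5193 11.1304] v=[1.1459 -0.3673]
Max displacement = 1.1922

Answer: 1.1922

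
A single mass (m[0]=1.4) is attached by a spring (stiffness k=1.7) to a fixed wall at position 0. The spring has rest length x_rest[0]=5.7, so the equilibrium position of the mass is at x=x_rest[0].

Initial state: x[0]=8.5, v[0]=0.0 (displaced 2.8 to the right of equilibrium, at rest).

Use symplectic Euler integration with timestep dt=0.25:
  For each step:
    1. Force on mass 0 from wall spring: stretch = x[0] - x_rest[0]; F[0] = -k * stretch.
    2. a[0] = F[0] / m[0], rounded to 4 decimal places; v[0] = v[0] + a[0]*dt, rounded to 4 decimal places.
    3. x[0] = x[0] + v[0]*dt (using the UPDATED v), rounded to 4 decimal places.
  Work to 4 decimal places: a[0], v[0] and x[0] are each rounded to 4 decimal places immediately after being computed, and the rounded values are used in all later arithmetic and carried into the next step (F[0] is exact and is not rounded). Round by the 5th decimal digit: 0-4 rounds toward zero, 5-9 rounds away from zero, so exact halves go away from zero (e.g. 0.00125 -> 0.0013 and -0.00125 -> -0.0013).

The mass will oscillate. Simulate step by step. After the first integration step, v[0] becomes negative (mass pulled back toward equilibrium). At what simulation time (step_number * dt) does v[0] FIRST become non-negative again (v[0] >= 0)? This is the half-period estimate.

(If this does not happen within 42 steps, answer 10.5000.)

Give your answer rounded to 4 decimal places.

Step 0: x=[8.5000] v=[0.0000]
Step 1: x=[8.2875] v=[-0.8500]
Step 2: x=[7.8786] v=[-1.6355]
Step 3: x=[7.3044] v=[-2.2969]
Step 4: x=[6.6084] v=[-2.7840]
Step 5: x=[5.8435] v=[-3.0598]
Step 6: x=[5.0677] v=[-3.1034]
Step 7: x=[4.3398] v=[-2.9115]
Step 8: x=[3.7152] v=[-2.4986]
Step 9: x=[3.2412] v=[-1.8961]
Step 10: x=[2.9538] v=[-1.1497]
Step 11: x=[2.8748] v=[-0.3160]
Step 12: x=[3.0102] v=[0.5417]
First v>=0 after going negative at step 12, time=3.0000

Answer: 3.0000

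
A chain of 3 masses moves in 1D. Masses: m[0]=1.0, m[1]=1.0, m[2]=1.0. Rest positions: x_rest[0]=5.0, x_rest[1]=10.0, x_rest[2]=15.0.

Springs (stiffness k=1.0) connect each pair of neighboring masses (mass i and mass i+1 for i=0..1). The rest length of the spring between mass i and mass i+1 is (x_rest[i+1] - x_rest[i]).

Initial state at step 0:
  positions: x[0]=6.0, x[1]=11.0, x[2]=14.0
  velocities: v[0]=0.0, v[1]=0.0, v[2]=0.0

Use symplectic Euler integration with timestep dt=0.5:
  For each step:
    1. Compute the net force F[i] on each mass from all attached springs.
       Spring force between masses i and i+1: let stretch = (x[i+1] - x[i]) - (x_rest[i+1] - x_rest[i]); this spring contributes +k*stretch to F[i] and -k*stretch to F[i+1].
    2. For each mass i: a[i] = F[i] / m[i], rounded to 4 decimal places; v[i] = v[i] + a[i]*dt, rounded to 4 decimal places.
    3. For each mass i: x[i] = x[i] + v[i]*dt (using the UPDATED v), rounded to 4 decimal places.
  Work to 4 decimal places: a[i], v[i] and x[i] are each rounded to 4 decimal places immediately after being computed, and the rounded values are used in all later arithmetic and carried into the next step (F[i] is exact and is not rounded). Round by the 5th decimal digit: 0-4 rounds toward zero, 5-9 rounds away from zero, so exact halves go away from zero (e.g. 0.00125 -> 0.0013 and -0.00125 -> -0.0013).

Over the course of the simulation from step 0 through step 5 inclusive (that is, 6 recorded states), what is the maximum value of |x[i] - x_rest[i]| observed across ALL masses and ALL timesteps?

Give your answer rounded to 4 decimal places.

Answer: 1.2345

Derivation:
Step 0: x=[6.0000 11.0000 14.0000] v=[0.0000 0.0000 0.0000]
Step 1: x=[6.0000 10.5000 14.5000] v=[0.0000 -1.0000 1.0000]
Step 2: x=[5.8750 9.8750 15.2500] v=[-0.2500 -1.2500 1.5000]
Step 3: x=[5.5000 9.5938 15.9063] v=[-0.7500 -0.5625 1.3125]
Step 4: x=[4.8985 9.8673 16.2345] v=[-1.2031 0.5469 0.6563]
Step 5: x=[4.2892 10.4904 16.2209] v=[-1.2187 1.2461 -0.0273]
Max displacement = 1.2345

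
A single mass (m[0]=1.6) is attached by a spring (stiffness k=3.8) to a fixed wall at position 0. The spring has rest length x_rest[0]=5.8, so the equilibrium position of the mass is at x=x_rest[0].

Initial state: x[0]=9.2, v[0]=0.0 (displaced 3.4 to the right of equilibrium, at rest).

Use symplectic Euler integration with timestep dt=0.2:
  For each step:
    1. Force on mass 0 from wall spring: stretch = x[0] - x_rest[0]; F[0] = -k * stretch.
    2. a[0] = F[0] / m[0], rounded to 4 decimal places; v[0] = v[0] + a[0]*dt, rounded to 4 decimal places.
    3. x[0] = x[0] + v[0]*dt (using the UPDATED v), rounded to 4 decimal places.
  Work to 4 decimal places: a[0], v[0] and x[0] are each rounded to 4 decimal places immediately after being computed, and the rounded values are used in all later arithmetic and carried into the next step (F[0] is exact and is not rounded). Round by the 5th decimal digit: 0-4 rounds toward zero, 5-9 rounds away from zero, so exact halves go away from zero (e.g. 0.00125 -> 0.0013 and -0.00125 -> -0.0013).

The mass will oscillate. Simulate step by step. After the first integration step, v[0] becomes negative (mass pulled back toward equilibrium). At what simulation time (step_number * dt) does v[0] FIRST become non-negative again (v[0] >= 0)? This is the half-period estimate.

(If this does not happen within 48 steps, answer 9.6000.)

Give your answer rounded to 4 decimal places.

Answer: 2.2000

Derivation:
Step 0: x=[9.2000] v=[0.0000]
Step 1: x=[8.8770] v=[-1.6150]
Step 2: x=[8.2617] v=[-3.0766]
Step 3: x=[7.4125] v=[-4.2459]
Step 4: x=[6.4101] v=[-5.0118]
Step 5: x=[5.3498] v=[-5.3016]
Step 6: x=[4.3322] v=[-5.0878]
Step 7: x=[3.4541] v=[-4.3906]
Step 8: x=[2.7988] v=[-3.2763]
Step 9: x=[2.4287] v=[-1.8507]
Step 10: x=[2.3788] v=[-0.2493]
Step 11: x=[2.6540] v=[1.3758]
First v>=0 after going negative at step 11, time=2.2000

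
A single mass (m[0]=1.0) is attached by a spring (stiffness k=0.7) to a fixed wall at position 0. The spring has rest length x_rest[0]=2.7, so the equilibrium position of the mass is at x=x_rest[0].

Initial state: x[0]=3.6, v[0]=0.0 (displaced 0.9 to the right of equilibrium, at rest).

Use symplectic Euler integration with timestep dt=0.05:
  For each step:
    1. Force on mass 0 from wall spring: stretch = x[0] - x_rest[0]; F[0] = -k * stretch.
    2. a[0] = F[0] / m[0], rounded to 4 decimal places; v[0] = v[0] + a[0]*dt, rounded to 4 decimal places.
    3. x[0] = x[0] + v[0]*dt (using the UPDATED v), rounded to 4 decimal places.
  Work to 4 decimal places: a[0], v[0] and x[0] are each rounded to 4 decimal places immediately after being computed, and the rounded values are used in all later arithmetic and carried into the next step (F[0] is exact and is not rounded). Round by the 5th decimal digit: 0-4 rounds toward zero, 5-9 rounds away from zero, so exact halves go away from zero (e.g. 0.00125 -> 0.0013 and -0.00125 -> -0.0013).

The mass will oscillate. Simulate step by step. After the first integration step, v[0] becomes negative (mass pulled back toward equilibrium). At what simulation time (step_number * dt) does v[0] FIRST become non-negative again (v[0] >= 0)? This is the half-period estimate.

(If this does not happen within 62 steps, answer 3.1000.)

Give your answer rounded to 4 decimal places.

Answer: 3.1000

Derivation:
Step 0: x=[3.6000] v=[0.0000]
Step 1: x=[3.5984] v=[-0.0315]
Step 2: x=[3.5953] v=[-0.0629]
Step 3: x=[3.5906] v=[-0.0942]
Step 4: x=[3.5843] v=[-0.1254]
Step 5: x=[3.5765] v=[-0.1564]
Step 6: x=[3.5671] v=[-0.1871]
Step 7: x=[3.5562] v=[-0.2175]
Step 8: x=[3.5438] v=[-0.2475]
Step 9: x=[3.5300] v=[-0.2770]
Step 10: x=[3.5147] v=[-0.3061]
Step 11: x=[3.4980] v=[-0.3346]
Step 12: x=[3.4799] v=[-0.3625]
Step 13: x=[3.4604] v=[-0.3898]
Step 14: x=[3.4396] v=[-0.4164]
Step 15: x=[3.4175] v=[-0.4423]
Step 16: x=[3.3941] v=[-0.4674]
Step 17: x=[3.3695] v=[-0.4917]
Step 18: x=[3.3437] v=[-0.5151]
Step 19: x=[3.3168] v=[-0.5376]
Step 20: x=[3.2888] v=[-0.5592]
Step 21: x=[3.2598] v=[-0.5798]
Step 22: x=[3.2298] v=[-0.5994]
Step 23: x=[3.1989] v=[-0.6179]
Step 24: x=[3.1671] v=[-0.6354]
Step 25: x=[3.1345] v=[-0.6518]
Step 26: x=[3.1012] v=[-0.6670]
Step 27: x=[3.0672] v=[-0.6810]
Step 28: x=[3.0325] v=[-0.6939]
Step 29: x=[2.9972] v=[-0.7055]
Step 30: x=[2.9614] v=[-0.7159]
Step 31: x=[2.9251] v=[-0.7251]
Step 32: x=[2.8885] v=[-0.7330]
Step 33: x=[2.8515] v=[-0.7396]
Step 34: x=[2.8143] v=[-0.7449]
Step 35: x=[2.7769] v=[-0.7489]
Step 36: x=[2.7393] v=[-0.7516]
Step 37: x=[2.7017] v=[-0.7530]
Step 38: x=[2.6640] v=[-0.7531]
Step 39: x=[2.6264] v=[-0.7518]
Step 40: x=[2.5889] v=[-0.7492]
Step 41: x=[2.5516] v=[-0.7453]
Step 42: x=[2.5146] v=[-0.7401]
Step 43: x=[2.4779] v=[-0.7336]
Step 44: x=[2.4416] v=[-0.7258]
Step 45: x=[2.4058] v=[-0.7168]
Step 46: x=[2.3705] v=[-0.7065]
Step 47: x=[2.3358] v=[-0.6950]
Step 48: x=[2.3017] v=[-0.6823]
Step 49: x=[2.2683] v=[-0.6684]
Step 50: x=[2.2356] v=[-0.6533]
Step 51: x=[2.2038] v=[-0.6370]
Step 52: x=[2.1728] v=[-0.6196]
Step 53: x=[2.1427] v=[-0.6012]
Step 54: x=[2.1136] v=[-0.5817]
Step 55: x=[2.0855] v=[-0.5612]
Step 56: x=[2.0585] v=[-0.5397]
Step 57: x=[2.0326] v=[-0.5172]
Step 58: x=[2.0079] v=[-0.4938]
Step 59: x=[1.9844] v=[-0.4696]
Step 60: x=[1.9622] v=[-0.4446]
Step 61: x=[1.9413] v=[-0.4188]
Step 62: x=[1.9217] v=[-0.3922]
v[0] did not become non-negative within 62 steps; using fallback time=3.1000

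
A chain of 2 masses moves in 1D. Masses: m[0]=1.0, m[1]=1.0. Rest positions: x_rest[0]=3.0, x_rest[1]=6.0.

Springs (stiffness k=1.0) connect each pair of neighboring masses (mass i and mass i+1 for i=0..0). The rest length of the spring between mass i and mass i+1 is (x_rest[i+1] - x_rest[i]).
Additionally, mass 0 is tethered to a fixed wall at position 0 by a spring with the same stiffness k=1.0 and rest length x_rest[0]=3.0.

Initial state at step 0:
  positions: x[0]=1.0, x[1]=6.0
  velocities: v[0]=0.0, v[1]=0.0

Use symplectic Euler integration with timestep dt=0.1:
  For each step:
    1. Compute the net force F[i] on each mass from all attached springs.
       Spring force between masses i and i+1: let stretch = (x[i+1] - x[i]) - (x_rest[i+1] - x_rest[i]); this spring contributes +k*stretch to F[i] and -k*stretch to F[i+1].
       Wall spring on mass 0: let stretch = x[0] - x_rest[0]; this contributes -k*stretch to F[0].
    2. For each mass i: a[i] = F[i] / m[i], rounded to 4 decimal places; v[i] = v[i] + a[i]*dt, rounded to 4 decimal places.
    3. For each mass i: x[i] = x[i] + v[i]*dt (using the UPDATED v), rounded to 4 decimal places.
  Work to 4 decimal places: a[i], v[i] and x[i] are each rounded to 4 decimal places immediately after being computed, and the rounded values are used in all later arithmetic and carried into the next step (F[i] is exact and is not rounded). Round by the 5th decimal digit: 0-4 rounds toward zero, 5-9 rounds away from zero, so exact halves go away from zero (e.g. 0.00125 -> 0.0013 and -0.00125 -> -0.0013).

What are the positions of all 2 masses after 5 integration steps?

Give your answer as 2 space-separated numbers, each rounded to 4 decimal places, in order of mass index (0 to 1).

Answer: 1.5658 5.7206

Derivation:
Step 0: x=[1.0000 6.0000] v=[0.0000 0.0000]
Step 1: x=[1.0400 5.9800] v=[0.4000 -0.2000]
Step 2: x=[1.1190 5.9406] v=[0.7900 -0.3940]
Step 3: x=[1.2350 5.8830] v=[1.1603 -0.5762]
Step 4: x=[1.3852 5.8089] v=[1.5016 -0.7410]
Step 5: x=[1.5658 5.7206] v=[1.8055 -0.8834]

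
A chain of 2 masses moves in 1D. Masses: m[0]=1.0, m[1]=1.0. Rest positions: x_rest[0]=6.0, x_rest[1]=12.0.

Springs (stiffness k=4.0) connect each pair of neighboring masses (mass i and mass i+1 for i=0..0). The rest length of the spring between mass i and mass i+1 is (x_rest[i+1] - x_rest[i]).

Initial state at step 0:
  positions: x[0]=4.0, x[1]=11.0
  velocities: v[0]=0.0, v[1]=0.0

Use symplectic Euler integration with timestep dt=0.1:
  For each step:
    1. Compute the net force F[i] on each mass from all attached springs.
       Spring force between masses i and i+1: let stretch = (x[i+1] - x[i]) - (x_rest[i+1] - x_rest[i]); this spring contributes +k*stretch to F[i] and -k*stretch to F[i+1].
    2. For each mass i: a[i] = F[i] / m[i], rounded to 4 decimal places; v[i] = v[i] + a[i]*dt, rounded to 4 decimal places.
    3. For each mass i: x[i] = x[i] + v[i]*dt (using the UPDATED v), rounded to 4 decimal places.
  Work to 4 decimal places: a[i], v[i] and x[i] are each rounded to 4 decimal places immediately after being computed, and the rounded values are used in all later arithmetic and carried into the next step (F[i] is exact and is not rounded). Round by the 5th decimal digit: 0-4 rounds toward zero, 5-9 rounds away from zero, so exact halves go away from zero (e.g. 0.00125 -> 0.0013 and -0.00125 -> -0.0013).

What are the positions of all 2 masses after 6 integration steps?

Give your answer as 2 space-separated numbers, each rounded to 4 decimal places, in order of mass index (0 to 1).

Step 0: x=[4.0000 11.0000] v=[0.0000 0.0000]
Step 1: x=[4.0400 10.9600] v=[0.4000 -0.4000]
Step 2: x=[4.1168 10.8832] v=[0.7680 -0.7680]
Step 3: x=[4.2243 10.7757] v=[1.0746 -1.0746]
Step 4: x=[4.3538 10.6462] v=[1.2952 -1.2952]
Step 5: x=[4.4950 10.5050] v=[1.4122 -1.4122]
Step 6: x=[4.6366 10.3634] v=[1.4162 -1.4162]

Answer: 4.6366 10.3634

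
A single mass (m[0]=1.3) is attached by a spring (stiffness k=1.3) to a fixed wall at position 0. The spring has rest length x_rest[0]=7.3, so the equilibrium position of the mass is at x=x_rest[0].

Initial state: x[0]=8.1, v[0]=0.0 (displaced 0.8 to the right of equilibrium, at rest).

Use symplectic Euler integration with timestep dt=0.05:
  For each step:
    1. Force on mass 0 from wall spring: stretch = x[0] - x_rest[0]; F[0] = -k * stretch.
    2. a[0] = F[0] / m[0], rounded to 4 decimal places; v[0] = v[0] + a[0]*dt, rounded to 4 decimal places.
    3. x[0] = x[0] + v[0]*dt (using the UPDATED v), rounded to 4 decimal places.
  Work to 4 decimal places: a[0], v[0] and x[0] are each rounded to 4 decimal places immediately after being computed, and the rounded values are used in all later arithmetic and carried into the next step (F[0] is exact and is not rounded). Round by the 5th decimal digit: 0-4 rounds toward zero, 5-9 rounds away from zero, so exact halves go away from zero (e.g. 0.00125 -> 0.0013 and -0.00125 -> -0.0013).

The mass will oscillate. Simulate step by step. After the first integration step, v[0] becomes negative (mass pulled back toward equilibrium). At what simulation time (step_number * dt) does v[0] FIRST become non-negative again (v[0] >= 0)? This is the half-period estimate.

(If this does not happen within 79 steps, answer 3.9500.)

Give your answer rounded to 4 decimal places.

Step 0: x=[8.1000] v=[0.0000]
Step 1: x=[8.0980] v=[-0.0400]
Step 2: x=[8.0940] v=[-0.0799]
Step 3: x=[8.0880] v=[-0.1196]
Step 4: x=[8.0801] v=[-0.1590]
Step 5: x=[8.0702] v=[-0.1980]
Step 6: x=[8.0584] v=[-0.2365]
Step 7: x=[8.0447] v=[-0.2744]
Step 8: x=[8.0291] v=[-0.3116]
Step 9: x=[8.0117] v=[-0.3481]
Step 10: x=[7.9925] v=[-0.3837]
Step 11: x=[7.9716] v=[-0.4183]
Step 12: x=[7.9490] v=[-0.4519]
Step 13: x=[7.9248] v=[-0.4844]
Step 14: x=[7.8990] v=[-0.5156]
Step 15: x=[7.8717] v=[-0.5456]
Step 16: x=[7.8430] v=[-0.5742]
Step 17: x=[7.8129] v=[-0.6014]
Step 18: x=[7.7816] v=[-0.6270]
Step 19: x=[7.7490] v=[-0.6511]
Step 20: x=[7.7153] v=[-0.6736]
Step 21: x=[7.6806] v=[-0.6944]
Step 22: x=[7.6449] v=[-0.7134]
Step 23: x=[7.6084] v=[-0.7306]
Step 24: x=[7.5711] v=[-0.7460]
Step 25: x=[7.5331] v=[-0.7596]
Step 26: x=[7.4945] v=[-0.7713]
Step 27: x=[7.4555] v=[-0.7810]
Step 28: x=[7.4161] v=[-0.7888]
Step 29: x=[7.3764] v=[-0.7946]
Step 30: x=[7.3365] v=[-0.7984]
Step 31: x=[7.2965] v=[-0.8002]
Step 32: x=[7.2565] v=[-0.8000]
Step 33: x=[7.2166] v=[-0.7978]
Step 34: x=[7.1769] v=[-0.7936]
Step 35: x=[7.1375] v=[-0.7874]
Step 36: x=[7.0985] v=[-0.7793]
Step 37: x=[7.0600] v=[-0.7692]
Step 38: x=[7.0221] v=[-0.7572]
Step 39: x=[6.9849] v=[-0.7433]
Step 40: x=[6.9485] v=[-0.7275]
Step 41: x=[6.9130] v=[-0.7099]
Step 42: x=[6.8785] v=[-0.6906]
Step 43: x=[6.8450] v=[-0.6695]
Step 44: x=[6.8127] v=[-0.6468]
Step 45: x=[6.7816] v=[-0.6224]
Step 46: x=[6.7518] v=[-0.5965]
Step 47: x=[6.7233] v=[-0.5691]
Step 48: x=[6.6963] v=[-0.5403]
Step 49: x=[6.6708] v=[-0.5101]
Step 50: x=[6.6469] v=[-0.4786]
Step 51: x=[6.6246] v=[-0.4459]
Step 52: x=[6.6040] v=[-0.4121]
Step 53: x=[6.5851] v=[-0.3773]
Step 54: x=[6.5680] v=[-0.3416]
Step 55: x=[6.5528] v=[-0.3050]
Step 56: x=[6.5394] v=[-0.2676]
Step 57: x=[6.5279] v=[-0.2296]
Step 58: x=[6.5184] v=[-0.1910]
Step 59: x=[6.5108] v=[-0.1519]
Step 60: x=[6.5052] v=[-0.1124]
Step 61: x=[6.5016] v=[-0.0727]
Step 62: x=[6.5000] v=[-0.0328]
Step 63: x=[6.5004] v=[0.0072]
First v>=0 after going negative at step 63, time=3.1500

Answer: 3.1500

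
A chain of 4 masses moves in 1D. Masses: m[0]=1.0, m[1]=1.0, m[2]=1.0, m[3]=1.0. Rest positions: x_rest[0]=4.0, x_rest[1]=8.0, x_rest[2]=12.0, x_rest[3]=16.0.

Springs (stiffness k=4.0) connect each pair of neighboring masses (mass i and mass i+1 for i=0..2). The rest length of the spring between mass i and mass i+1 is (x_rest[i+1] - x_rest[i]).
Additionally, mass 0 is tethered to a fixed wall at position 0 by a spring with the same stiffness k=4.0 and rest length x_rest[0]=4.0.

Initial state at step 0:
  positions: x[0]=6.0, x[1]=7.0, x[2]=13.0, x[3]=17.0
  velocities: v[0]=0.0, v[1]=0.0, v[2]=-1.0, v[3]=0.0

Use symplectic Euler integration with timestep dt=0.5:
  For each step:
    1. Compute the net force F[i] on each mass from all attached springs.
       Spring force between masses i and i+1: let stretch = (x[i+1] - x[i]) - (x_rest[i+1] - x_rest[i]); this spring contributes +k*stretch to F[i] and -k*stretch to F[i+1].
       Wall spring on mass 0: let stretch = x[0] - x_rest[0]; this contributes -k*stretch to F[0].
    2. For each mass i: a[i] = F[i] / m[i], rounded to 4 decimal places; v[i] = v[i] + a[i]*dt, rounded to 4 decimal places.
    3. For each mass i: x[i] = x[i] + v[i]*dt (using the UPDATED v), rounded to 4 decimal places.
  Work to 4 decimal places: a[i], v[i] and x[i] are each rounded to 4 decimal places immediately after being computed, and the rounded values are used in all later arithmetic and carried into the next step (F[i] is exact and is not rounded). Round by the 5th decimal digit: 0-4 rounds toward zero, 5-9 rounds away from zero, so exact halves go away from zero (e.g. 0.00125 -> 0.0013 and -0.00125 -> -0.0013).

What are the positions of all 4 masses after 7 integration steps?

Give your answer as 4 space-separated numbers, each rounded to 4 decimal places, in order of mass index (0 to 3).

Step 0: x=[6.0000 7.0000 13.0000 17.0000] v=[0.0000 0.0000 -1.0000 0.0000]
Step 1: x=[1.0000 12.0000 10.5000 17.0000] v=[-10.0000 10.0000 -5.0000 0.0000]
Step 2: x=[6.0000 4.5000 16.0000 14.5000] v=[10.0000 -15.0000 11.0000 -5.0000]
Step 3: x=[3.5000 10.0000 8.5000 17.5000] v=[-5.0000 11.0000 -15.0000 6.0000]
Step 4: x=[4.0000 7.5000 11.5000 15.5000] v=[1.0000 -5.0000 6.0000 -4.0000]
Step 5: x=[4.0000 5.5000 14.5000 13.5000] v=[0.0000 -4.0000 6.0000 -4.0000]
Step 6: x=[1.5000 11.0000 7.5000 16.5000] v=[-5.0000 11.0000 -14.0000 6.0000]
Step 7: x=[7.0000 3.5000 13.0000 14.5000] v=[11.0000 -15.0000 11.0000 -4.0000]

Answer: 7.0000 3.5000 13.0000 14.5000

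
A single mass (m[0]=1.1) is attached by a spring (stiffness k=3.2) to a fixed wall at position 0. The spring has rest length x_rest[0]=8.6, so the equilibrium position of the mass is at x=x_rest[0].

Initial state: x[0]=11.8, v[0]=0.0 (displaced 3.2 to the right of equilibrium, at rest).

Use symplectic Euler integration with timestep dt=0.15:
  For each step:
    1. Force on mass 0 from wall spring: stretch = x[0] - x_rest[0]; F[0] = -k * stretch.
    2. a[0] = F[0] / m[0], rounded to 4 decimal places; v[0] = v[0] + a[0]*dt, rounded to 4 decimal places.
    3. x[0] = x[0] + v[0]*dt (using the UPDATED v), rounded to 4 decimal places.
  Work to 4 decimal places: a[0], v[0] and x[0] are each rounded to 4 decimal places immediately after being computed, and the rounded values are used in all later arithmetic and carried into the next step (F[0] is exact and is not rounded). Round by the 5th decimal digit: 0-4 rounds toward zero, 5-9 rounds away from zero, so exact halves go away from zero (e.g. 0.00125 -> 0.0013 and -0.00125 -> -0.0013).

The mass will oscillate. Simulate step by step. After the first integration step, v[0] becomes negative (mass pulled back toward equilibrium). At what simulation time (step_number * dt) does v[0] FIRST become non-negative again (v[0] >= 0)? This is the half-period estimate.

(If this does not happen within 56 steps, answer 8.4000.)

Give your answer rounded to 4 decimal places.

Answer: 1.9500

Derivation:
Step 0: x=[11.8000] v=[0.0000]
Step 1: x=[11.5905] v=[-1.3964]
Step 2: x=[11.1853] v=[-2.7013]
Step 3: x=[10.6109] v=[-3.8294]
Step 4: x=[9.9049] v=[-4.7069]
Step 5: x=[9.1135] v=[-5.2763]
Step 6: x=[8.2884] v=[-5.5004]
Step 7: x=[7.4837] v=[-5.3644]
Step 8: x=[6.7521] v=[-4.8773]
Step 9: x=[6.1415] v=[-4.0709]
Step 10: x=[5.6918] v=[-2.9981]
Step 11: x=[5.4324] v=[-1.7291]
Step 12: x=[5.3804] v=[-0.3469]
Step 13: x=[5.5391] v=[1.0580]
First v>=0 after going negative at step 13, time=1.9500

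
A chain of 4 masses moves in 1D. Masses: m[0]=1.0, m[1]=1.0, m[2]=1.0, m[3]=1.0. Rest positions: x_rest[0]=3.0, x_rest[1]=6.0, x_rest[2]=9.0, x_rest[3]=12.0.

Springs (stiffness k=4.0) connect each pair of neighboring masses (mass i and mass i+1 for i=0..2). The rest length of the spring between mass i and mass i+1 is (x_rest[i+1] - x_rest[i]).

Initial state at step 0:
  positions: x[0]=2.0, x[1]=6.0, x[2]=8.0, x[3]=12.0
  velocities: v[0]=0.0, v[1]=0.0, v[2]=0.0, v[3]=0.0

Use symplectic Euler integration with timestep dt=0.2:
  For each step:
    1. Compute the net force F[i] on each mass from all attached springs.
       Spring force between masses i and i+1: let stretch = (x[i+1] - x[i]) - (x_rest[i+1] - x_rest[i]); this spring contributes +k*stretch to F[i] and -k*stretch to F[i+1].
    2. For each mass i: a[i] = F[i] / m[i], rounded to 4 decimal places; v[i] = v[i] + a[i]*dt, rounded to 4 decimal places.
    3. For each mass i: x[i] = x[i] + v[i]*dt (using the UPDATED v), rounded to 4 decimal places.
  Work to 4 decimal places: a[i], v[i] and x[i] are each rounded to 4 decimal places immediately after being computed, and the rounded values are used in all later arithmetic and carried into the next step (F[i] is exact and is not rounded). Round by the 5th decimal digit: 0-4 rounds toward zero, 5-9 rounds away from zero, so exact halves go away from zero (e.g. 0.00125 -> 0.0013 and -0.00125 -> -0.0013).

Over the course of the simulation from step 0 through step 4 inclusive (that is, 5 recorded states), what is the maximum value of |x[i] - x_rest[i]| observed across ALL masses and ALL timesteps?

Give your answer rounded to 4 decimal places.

Answer: 1.1464

Derivation:
Step 0: x=[2.0000 6.0000 8.0000 12.0000] v=[0.0000 0.0000 0.0000 0.0000]
Step 1: x=[2.1600 5.6800 8.3200 11.8400] v=[0.8000 -1.6000 1.6000 -0.8000]
Step 2: x=[2.4032 5.2192 8.7808 11.5968] v=[1.2160 -2.3040 2.3040 -1.2160]
Step 3: x=[2.6170 4.8777 9.1223 11.3830] v=[1.0688 -1.7075 1.7075 -1.0688]
Step 4: x=[2.7125 4.8536 9.1464 11.2875] v=[0.4774 -0.1204 0.1204 -0.4774]
Max displacement = 1.1464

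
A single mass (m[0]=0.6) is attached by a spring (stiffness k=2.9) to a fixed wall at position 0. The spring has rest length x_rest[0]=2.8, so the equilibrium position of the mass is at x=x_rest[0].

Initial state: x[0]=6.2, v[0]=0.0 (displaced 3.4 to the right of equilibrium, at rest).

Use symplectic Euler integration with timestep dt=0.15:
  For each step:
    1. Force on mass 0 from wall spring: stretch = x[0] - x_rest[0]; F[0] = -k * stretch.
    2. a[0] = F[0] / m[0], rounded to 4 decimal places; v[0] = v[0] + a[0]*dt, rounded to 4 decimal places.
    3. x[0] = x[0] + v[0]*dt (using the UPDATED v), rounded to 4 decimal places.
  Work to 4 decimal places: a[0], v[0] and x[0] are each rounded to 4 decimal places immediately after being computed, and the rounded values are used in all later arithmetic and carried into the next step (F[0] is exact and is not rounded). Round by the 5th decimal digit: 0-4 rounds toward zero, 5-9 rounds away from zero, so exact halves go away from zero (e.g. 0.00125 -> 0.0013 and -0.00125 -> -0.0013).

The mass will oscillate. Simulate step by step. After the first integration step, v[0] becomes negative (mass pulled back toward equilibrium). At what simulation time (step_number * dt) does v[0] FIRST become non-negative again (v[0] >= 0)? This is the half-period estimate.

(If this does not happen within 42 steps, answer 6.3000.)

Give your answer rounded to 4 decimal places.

Step 0: x=[6.2000] v=[0.0000]
Step 1: x=[5.8303] v=[-2.4650]
Step 2: x=[5.1310] v=[-4.6620]
Step 3: x=[4.1782] v=[-6.3520]
Step 4: x=[3.0755] v=[-7.3512]
Step 5: x=[1.9429] v=[-7.5509]
Step 6: x=[0.9035] v=[-6.9295]
Step 7: x=[0.0703] v=[-5.5545]
Step 8: x=[-0.4660] v=[-3.5755]
Step 9: x=[-0.6471] v=[-1.2076]
Step 10: x=[-0.4534] v=[1.2916]
First v>=0 after going negative at step 10, time=1.5000

Answer: 1.5000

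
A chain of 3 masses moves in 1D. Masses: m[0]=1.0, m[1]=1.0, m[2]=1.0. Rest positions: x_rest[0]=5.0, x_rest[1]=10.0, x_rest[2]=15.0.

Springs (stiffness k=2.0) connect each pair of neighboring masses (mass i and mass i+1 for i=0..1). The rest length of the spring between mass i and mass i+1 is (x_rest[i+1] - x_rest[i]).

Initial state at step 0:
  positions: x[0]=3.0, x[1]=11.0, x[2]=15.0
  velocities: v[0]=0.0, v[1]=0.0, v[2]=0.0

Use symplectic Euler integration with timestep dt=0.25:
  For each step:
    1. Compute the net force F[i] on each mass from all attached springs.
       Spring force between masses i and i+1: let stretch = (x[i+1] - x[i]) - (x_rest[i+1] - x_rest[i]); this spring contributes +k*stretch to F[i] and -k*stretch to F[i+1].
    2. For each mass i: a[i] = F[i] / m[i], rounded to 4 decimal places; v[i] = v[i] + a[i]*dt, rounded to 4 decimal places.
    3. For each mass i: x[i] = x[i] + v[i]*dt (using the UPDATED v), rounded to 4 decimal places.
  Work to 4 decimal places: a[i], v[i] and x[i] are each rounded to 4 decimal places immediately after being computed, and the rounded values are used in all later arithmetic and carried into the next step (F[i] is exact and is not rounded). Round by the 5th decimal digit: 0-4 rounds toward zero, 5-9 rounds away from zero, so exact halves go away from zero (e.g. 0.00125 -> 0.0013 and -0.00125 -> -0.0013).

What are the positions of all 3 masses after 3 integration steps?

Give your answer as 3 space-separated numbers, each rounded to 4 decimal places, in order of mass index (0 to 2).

Answer: 4.7402 8.8672 15.3926

Derivation:
Step 0: x=[3.0000 11.0000 15.0000] v=[0.0000 0.0000 0.0000]
Step 1: x=[3.3750 10.5000 15.1250] v=[1.5000 -2.0000 0.5000]
Step 2: x=[4.0156 9.6875 15.2969] v=[2.5625 -3.2500 0.6875]
Step 3: x=[4.7402 8.8672 15.3926] v=[2.8985 -3.2813 0.3828]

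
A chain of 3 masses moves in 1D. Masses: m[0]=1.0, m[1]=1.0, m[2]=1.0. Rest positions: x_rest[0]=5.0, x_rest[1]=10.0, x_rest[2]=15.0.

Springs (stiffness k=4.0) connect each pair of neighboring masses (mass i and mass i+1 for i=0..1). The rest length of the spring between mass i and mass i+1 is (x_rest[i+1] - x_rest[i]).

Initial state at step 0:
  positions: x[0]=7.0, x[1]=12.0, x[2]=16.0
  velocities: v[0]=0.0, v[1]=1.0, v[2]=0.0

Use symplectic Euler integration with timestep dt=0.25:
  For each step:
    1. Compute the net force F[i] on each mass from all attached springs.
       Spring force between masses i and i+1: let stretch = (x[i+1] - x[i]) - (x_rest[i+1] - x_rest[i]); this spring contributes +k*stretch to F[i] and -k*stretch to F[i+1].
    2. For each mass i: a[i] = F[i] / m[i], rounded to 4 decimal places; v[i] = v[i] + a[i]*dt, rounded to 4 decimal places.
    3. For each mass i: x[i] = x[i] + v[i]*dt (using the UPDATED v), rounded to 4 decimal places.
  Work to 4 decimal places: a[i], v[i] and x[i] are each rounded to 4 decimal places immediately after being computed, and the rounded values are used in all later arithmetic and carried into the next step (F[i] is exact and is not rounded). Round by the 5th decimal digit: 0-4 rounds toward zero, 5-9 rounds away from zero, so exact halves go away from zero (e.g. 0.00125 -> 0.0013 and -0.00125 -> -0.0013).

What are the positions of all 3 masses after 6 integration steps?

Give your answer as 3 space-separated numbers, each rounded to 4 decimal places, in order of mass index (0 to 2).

Step 0: x=[7.0000 12.0000 16.0000] v=[0.0000 1.0000 0.0000]
Step 1: x=[7.0000 12.0000 16.2500] v=[0.0000 0.0000 1.0000]
Step 2: x=[7.0000 11.8125 16.6875] v=[0.0000 -0.7500 1.7500]
Step 3: x=[6.9531 11.6406 17.1563] v=[-0.1875 -0.6875 1.8750]
Step 4: x=[6.8281 11.6758 17.4961] v=[-0.5000 0.1407 1.3593]
Step 5: x=[6.6650 11.9541 17.6309] v=[-0.6523 1.1133 0.5390]
Step 6: x=[6.5742 12.3294 17.5965] v=[-0.3632 1.5010 -0.1378]

Answer: 6.5742 12.3294 17.5965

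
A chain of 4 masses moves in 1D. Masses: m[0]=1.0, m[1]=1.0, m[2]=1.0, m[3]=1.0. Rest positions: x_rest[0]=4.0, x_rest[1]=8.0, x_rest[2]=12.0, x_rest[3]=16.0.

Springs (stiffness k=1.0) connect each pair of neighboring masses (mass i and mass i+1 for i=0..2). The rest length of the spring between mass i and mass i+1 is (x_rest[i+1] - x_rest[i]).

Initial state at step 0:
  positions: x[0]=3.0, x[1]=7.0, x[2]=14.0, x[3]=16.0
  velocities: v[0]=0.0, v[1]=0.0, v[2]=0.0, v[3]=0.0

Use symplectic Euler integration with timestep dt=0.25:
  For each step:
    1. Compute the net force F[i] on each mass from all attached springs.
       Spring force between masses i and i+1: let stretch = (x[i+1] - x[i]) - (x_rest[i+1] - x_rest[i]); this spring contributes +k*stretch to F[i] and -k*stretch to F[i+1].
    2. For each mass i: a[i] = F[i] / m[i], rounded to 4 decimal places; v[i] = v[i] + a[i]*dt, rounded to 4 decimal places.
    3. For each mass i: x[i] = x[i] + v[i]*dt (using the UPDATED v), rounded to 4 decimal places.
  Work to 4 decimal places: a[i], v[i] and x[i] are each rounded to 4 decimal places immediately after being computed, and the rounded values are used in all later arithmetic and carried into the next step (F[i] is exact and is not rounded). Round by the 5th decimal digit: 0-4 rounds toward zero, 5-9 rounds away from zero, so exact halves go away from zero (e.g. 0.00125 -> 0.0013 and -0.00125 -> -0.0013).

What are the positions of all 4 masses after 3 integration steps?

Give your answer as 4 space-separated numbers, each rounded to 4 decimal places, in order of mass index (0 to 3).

Answer: 3.0552 7.9199 12.4063 16.6187

Derivation:
Step 0: x=[3.0000 7.0000 14.0000 16.0000] v=[0.0000 0.0000 0.0000 0.0000]
Step 1: x=[3.0000 7.1875 13.6875 16.1250] v=[0.0000 0.7500 -1.2500 0.5000]
Step 2: x=[3.0117 7.5195 13.1211 16.3477] v=[0.0469 1.3281 -2.2656 0.8906]
Step 3: x=[3.0552 7.9199 12.4063 16.6187] v=[0.1739 1.6016 -2.8594 1.0840]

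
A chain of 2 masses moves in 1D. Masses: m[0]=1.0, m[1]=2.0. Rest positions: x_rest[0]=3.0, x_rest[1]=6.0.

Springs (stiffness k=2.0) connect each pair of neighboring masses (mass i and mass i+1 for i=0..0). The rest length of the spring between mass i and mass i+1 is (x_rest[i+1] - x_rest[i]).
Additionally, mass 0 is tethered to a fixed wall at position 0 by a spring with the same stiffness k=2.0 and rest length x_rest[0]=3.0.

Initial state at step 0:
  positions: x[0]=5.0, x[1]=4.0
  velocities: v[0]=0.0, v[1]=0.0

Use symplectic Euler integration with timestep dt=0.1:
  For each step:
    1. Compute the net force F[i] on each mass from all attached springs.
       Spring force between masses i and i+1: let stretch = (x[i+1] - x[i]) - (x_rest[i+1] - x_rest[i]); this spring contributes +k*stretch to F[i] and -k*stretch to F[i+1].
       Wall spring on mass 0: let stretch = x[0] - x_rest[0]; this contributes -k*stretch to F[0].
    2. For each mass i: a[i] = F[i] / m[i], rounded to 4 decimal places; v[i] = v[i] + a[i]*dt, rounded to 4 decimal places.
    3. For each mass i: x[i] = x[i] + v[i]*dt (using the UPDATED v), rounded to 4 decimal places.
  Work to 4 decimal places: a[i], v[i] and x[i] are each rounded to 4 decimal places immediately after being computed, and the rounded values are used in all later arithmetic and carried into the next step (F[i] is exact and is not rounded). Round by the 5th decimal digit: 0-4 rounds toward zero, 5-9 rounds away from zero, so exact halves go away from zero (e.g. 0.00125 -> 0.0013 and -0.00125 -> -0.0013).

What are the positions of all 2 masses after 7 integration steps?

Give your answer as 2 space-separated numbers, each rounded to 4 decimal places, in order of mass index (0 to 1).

Step 0: x=[5.0000 4.0000] v=[0.0000 0.0000]
Step 1: x=[4.8800 4.0400] v=[-1.2000 0.4000]
Step 2: x=[4.6456 4.1184] v=[-2.3440 0.7840]
Step 3: x=[4.3077 4.2321] v=[-3.3786 1.1367]
Step 4: x=[3.8822 4.3765] v=[-4.2553 1.4443]
Step 5: x=[3.3889 4.5460] v=[-4.9329 1.6949]
Step 6: x=[2.8510 4.7339] v=[-5.3793 1.8792]
Step 7: x=[2.2937 4.9330] v=[-5.5729 1.9909]

Answer: 2.2937 4.9330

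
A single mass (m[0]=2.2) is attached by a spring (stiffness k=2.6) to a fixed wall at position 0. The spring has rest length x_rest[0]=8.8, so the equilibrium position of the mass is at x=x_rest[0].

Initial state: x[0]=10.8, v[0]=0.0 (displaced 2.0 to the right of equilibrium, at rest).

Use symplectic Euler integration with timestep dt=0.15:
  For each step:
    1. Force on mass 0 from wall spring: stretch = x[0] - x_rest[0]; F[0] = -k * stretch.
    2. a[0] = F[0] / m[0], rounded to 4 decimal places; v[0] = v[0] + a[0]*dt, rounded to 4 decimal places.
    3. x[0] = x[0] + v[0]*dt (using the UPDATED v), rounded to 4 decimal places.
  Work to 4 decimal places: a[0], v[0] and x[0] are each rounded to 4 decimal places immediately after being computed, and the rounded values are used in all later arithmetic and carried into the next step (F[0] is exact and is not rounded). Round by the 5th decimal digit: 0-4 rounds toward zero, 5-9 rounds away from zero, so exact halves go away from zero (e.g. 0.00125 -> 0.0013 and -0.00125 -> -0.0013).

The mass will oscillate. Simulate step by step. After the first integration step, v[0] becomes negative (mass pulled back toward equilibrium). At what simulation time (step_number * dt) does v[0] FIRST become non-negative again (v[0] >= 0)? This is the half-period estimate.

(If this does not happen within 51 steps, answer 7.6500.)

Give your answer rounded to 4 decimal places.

Answer: 3.0000

Derivation:
Step 0: x=[10.8000] v=[0.0000]
Step 1: x=[10.7468] v=[-0.3545]
Step 2: x=[10.6419] v=[-0.6996]
Step 3: x=[10.4880] v=[-1.0261]
Step 4: x=[10.2892] v=[-1.3253]
Step 5: x=[10.0508] v=[-1.5893]
Step 6: x=[9.7792] v=[-1.8110]
Step 7: x=[9.4815] v=[-1.9846]
Step 8: x=[9.1657] v=[-2.1054]
Step 9: x=[8.8402] v=[-2.1702]
Step 10: x=[8.5136] v=[-2.1773]
Step 11: x=[8.1946] v=[-2.1265]
Step 12: x=[7.8917] v=[-2.0192]
Step 13: x=[7.6130] v=[-1.8582]
Step 14: x=[7.3658] v=[-1.6478]
Step 15: x=[7.1568] v=[-1.3936]
Step 16: x=[6.9915] v=[-1.1023]
Step 17: x=[6.8742] v=[-0.7817]
Step 18: x=[6.8082] v=[-0.4403]
Step 19: x=[6.7951] v=[-0.0872]
Step 20: x=[6.8353] v=[0.2682]
First v>=0 after going negative at step 20, time=3.0000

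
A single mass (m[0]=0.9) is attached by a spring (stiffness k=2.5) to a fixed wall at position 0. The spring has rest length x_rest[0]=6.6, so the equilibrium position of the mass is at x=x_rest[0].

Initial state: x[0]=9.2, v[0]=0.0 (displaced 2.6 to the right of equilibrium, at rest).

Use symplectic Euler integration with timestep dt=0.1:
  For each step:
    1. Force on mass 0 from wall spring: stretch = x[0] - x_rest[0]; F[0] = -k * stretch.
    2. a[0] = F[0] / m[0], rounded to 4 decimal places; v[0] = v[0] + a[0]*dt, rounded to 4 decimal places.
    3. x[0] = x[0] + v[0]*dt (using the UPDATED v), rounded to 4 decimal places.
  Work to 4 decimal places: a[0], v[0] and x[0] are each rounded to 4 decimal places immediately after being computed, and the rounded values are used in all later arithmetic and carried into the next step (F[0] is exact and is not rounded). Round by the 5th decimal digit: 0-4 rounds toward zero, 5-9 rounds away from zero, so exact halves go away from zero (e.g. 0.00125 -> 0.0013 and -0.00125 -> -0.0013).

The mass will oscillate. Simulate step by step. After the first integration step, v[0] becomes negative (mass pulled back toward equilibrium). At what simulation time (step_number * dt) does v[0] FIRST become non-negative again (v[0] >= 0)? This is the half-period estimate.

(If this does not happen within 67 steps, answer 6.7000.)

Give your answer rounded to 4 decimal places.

Step 0: x=[9.2000] v=[0.0000]
Step 1: x=[9.1278] v=[-0.7222]
Step 2: x=[8.9854] v=[-1.4244]
Step 3: x=[8.7767] v=[-2.0870]
Step 4: x=[8.5075] v=[-2.6916]
Step 5: x=[8.1854] v=[-3.2215]
Step 6: x=[7.8192] v=[-3.6619]
Step 7: x=[7.4191] v=[-4.0006]
Step 8: x=[6.9963] v=[-4.2281]
Step 9: x=[6.5625] v=[-4.3382]
Step 10: x=[6.1297] v=[-4.3278]
Step 11: x=[5.7100] v=[-4.1972]
Step 12: x=[5.3150] v=[-3.9500]
Step 13: x=[4.9557] v=[-3.5931]
Step 14: x=[4.6421] v=[-3.1364]
Step 15: x=[4.3829] v=[-2.5925]
Step 16: x=[4.1852] v=[-1.9766]
Step 17: x=[4.0546] v=[-1.3058]
Step 18: x=[3.9947] v=[-0.5987]
Step 19: x=[4.0072] v=[0.1250]
First v>=0 after going negative at step 19, time=1.9000

Answer: 1.9000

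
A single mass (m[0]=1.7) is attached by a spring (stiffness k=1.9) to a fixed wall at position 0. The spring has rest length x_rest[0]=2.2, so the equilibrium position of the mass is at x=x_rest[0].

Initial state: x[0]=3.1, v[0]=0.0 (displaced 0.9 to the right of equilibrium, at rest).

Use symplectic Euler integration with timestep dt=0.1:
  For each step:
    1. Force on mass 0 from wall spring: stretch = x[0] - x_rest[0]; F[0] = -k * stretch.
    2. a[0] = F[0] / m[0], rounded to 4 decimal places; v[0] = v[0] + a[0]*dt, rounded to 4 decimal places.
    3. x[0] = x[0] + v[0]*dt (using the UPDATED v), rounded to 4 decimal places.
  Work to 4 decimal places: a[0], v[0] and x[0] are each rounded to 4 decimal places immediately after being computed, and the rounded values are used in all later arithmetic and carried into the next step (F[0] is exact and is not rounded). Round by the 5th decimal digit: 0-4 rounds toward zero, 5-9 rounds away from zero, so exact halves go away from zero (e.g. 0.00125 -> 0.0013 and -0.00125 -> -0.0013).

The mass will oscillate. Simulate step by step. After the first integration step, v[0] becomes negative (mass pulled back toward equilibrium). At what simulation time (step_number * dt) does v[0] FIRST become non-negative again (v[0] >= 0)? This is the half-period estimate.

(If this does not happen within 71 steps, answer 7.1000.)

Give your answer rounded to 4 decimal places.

Answer: 3.0000

Derivation:
Step 0: x=[3.1000] v=[0.0000]
Step 1: x=[3.0899] v=[-0.1006]
Step 2: x=[3.0699] v=[-0.2001]
Step 3: x=[3.0402] v=[-0.2973]
Step 4: x=[3.0011] v=[-0.3912]
Step 5: x=[2.9530] v=[-0.4807]
Step 6: x=[2.8965] v=[-0.5649]
Step 7: x=[2.8322] v=[-0.6427]
Step 8: x=[2.7609] v=[-0.7134]
Step 9: x=[2.6833] v=[-0.7761]
Step 10: x=[2.6003] v=[-0.8301]
Step 11: x=[2.5128] v=[-0.8748]
Step 12: x=[2.4218] v=[-0.9098]
Step 13: x=[2.3283] v=[-0.9346]
Step 14: x=[2.2334] v=[-0.9489]
Step 15: x=[2.1381] v=[-0.9526]
Step 16: x=[2.0435] v=[-0.9457]
Step 17: x=[1.9507] v=[-0.9282]
Step 18: x=[1.8607] v=[-0.9003]
Step 19: x=[1.7745] v=[-0.8624]
Step 20: x=[1.6930] v=[-0.8148]
Step 21: x=[1.6172] v=[-0.7581]
Step 22: x=[1.5479] v=[-0.6930]
Step 23: x=[1.4859] v=[-0.6201]
Step 24: x=[1.4319] v=[-0.5403]
Step 25: x=[1.3865] v=[-0.4545]
Step 26: x=[1.3501] v=[-0.3636]
Step 27: x=[1.3232] v=[-0.2686]
Step 28: x=[1.3061] v=[-0.1706]
Step 29: x=[1.2990] v=[-0.0707]
Step 30: x=[1.3020] v=[0.0300]
First v>=0 after going negative at step 30, time=3.0000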